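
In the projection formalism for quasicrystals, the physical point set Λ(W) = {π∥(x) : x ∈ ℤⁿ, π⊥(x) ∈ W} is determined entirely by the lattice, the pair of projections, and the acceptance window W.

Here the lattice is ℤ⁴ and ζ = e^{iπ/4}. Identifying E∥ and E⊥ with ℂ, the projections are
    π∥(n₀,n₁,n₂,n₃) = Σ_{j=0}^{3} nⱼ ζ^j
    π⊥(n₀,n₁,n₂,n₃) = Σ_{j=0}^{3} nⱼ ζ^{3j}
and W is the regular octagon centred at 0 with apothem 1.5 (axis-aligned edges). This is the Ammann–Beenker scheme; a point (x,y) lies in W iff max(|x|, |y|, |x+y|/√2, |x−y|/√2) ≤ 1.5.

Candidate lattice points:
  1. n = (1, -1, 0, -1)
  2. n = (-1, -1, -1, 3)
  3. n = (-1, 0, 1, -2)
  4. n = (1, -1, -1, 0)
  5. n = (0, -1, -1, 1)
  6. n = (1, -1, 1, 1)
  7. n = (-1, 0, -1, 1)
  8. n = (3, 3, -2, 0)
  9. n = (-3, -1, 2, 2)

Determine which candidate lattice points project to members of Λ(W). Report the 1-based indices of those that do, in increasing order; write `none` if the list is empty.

Internal map: ζ^{3j} for j=0..3 gives (1,0), (−√2/2,√2/2), (0,−1), (√2/2,√2/2).
#1 (1, -1, 0, -1): internal (1.000000, -1.414214); octagon support 1.707107 vs apothem 1.5 → ∉ W
#2 (-1, -1, -1, 3): internal (1.828427, 2.414214); octagon support 3.000000 vs apothem 1.5 → ∉ W
#3 (-1, 0, 1, -2): internal (-2.414214, -2.414214); octagon support 3.414214 vs apothem 1.5 → ∉ W
#4 (1, -1, -1, 0): internal (1.707107, 0.292893); octagon support 1.707107 vs apothem 1.5 → ∉ W
#5 (0, -1, -1, 1): internal (1.414214, 1.000000); octagon support 1.707107 vs apothem 1.5 → ∉ W
#6 (1, -1, 1, 1): internal (2.414214, -1.000000); octagon support 2.414214 vs apothem 1.5 → ∉ W
#7 (-1, 0, -1, 1): internal (-0.292893, 1.707107); octagon support 1.707107 vs apothem 1.5 → ∉ W
#8 (3, 3, -2, 0): internal (0.878680, 4.121320); octagon support 4.121320 vs apothem 1.5 → ∉ W
#9 (-3, -1, 2, 2): internal (-0.878680, -1.292893); octagon support 1.535534 vs apothem 1.5 → ∉ W

none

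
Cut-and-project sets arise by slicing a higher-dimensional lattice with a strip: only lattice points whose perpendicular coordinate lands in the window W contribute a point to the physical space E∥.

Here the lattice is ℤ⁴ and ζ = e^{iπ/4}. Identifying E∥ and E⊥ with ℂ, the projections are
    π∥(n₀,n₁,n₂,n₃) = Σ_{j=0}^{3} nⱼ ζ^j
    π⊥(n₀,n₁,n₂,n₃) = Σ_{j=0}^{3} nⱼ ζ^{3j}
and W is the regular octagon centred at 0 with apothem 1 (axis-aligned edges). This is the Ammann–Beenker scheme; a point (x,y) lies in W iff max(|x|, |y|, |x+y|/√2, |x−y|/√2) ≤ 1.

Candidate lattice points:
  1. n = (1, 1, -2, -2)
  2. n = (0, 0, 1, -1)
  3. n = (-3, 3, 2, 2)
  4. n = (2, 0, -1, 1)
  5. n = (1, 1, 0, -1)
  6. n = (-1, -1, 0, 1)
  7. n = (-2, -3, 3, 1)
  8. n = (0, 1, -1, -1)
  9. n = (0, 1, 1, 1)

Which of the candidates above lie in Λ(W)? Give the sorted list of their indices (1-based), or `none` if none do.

5, 6, 9

Internal map: ζ^{3j} for j=0..3 gives (1,0), (−√2/2,√2/2), (0,−1), (√2/2,√2/2).
#1 (1, 1, -2, -2): internal (-1.12132, 1.29289); octagon support 1.70711 vs apothem 1 → ∉ W
#2 (0, 0, 1, -1): internal (-0.70711, -1.70711); octagon support 1.70711 vs apothem 1 → ∉ W
#3 (-3, 3, 2, 2): internal (-3.70711, 1.53553); octagon support 3.70711 vs apothem 1 → ∉ W
#4 (2, 0, -1, 1): internal (2.70711, 1.70711); octagon support 3.12132 vs apothem 1 → ∉ W
#5 (1, 1, 0, -1): internal (-0.41421, 0.00000); octagon support 0.41421 vs apothem 1 → ∈ W
#6 (-1, -1, 0, 1): internal (0.41421, 0.00000); octagon support 0.41421 vs apothem 1 → ∈ W
#7 (-2, -3, 3, 1): internal (0.82843, -4.41421); octagon support 4.41421 vs apothem 1 → ∉ W
#8 (0, 1, -1, -1): internal (-1.41421, 1.00000); octagon support 1.70711 vs apothem 1 → ∉ W
#9 (0, 1, 1, 1): internal (0.00000, 0.41421); octagon support 0.41421 vs apothem 1 → ∈ W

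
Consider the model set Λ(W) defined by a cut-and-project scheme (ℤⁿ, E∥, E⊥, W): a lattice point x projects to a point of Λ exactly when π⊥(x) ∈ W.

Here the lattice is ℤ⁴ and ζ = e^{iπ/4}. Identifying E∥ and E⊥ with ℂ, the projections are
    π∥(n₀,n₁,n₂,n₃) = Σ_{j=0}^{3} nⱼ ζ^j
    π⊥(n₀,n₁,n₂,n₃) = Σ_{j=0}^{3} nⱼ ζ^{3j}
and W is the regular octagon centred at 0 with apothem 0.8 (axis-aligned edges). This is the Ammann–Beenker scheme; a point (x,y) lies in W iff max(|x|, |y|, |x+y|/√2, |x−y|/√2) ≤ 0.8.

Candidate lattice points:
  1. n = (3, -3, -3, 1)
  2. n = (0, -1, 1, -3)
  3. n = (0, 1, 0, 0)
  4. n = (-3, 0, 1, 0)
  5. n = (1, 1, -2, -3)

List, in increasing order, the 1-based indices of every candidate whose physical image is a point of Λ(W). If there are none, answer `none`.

π⊥(n) = n₀ + n₁ζ³ + n₂ζ⁶ + n₃ζ⁹ where ζ = e^{iπ/4}.
#1 (3, -3, -3, 1): internal (5.828427, 1.585786); octagon support 5.828427 vs apothem 0.8 → ∉ W
#2 (0, -1, 1, -3): internal (-1.414214, -3.828427); octagon support 3.828427 vs apothem 0.8 → ∉ W
#3 (0, 1, 0, 0): internal (-0.707107, 0.707107); octagon support 1.000000 vs apothem 0.8 → ∉ W
#4 (-3, 0, 1, 0): internal (-3.000000, -1.000000); octagon support 3.000000 vs apothem 0.8 → ∉ W
#5 (1, 1, -2, -3): internal (-1.828427, 0.585786); octagon support 1.828427 vs apothem 0.8 → ∉ W

none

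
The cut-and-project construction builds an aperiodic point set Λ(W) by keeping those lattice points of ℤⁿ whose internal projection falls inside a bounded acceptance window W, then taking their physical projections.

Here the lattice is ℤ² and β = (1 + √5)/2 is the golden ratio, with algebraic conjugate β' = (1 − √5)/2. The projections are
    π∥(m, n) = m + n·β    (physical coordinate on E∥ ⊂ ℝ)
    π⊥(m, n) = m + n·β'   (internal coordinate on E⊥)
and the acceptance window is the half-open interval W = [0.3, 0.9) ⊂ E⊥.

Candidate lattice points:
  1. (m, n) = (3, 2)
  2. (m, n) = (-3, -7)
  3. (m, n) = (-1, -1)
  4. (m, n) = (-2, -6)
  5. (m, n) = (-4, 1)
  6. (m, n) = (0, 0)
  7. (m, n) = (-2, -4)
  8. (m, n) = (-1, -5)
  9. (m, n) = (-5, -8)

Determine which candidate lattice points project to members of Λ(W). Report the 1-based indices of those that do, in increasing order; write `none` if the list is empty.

7

β' = (1−√5)/2 ≈ -0.61803.
[1] lift (3,2): star map gives 1.76393; window check 0.3 ≤ 1.76393 < 0.9 is false → out
[2] lift (-3,-7): star map gives 1.32624; window check 0.3 ≤ 1.32624 < 0.9 is false → out
[3] lift (-1,-1): star map gives -0.38197; window check 0.3 ≤ -0.38197 < 0.9 is false → out
[4] lift (-2,-6): star map gives 1.70820; window check 0.3 ≤ 1.70820 < 0.9 is false → out
[5] lift (-4,1): star map gives -4.61803; window check 0.3 ≤ -4.61803 < 0.9 is false → out
[6] lift (0,0): star map gives 0.00000; window check 0.3 ≤ 0.00000 < 0.9 is false → out
[7] lift (-2,-4): star map gives 0.47214; window check 0.3 ≤ 0.47214 < 0.9 is true → IN Λ
[8] lift (-1,-5): star map gives 2.09017; window check 0.3 ≤ 2.09017 < 0.9 is false → out
[9] lift (-5,-8): star map gives -0.05573; window check 0.3 ≤ -0.05573 < 0.9 is false → out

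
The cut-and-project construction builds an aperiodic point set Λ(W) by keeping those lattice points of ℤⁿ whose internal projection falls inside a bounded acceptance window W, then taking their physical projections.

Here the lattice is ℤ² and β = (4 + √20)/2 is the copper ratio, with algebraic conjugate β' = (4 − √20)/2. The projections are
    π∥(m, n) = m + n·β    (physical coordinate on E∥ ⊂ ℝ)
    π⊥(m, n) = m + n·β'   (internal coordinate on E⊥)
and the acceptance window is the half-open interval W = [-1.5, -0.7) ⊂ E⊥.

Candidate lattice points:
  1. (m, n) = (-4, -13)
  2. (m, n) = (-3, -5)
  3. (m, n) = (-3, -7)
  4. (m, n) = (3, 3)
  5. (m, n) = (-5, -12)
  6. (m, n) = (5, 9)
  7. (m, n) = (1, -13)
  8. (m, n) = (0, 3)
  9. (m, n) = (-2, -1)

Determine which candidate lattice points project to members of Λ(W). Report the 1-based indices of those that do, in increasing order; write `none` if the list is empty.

1, 3, 8

Compute β' = (4−√20)/2 = -0.23607, so π⊥(m,n) = m -0.23607·n.
[1] lift (-4,-13): star map gives -0.93112; window check -1.5 ≤ -0.93112 < -0.7 is true → IN Λ
[2] lift (-3,-5): star map gives -1.81966; window check -1.5 ≤ -1.81966 < -0.7 is false → out
[3] lift (-3,-7): star map gives -1.34752; window check -1.5 ≤ -1.34752 < -0.7 is true → IN Λ
[4] lift (3,3): star map gives 2.29180; window check -1.5 ≤ 2.29180 < -0.7 is false → out
[5] lift (-5,-12): star map gives -2.16718; window check -1.5 ≤ -2.16718 < -0.7 is false → out
[6] lift (5,9): star map gives 2.87539; window check -1.5 ≤ 2.87539 < -0.7 is false → out
[7] lift (1,-13): star map gives 4.06888; window check -1.5 ≤ 4.06888 < -0.7 is false → out
[8] lift (0,3): star map gives -0.70820; window check -1.5 ≤ -0.70820 < -0.7 is true → IN Λ
[9] lift (-2,-1): star map gives -1.76393; window check -1.5 ≤ -1.76393 < -0.7 is false → out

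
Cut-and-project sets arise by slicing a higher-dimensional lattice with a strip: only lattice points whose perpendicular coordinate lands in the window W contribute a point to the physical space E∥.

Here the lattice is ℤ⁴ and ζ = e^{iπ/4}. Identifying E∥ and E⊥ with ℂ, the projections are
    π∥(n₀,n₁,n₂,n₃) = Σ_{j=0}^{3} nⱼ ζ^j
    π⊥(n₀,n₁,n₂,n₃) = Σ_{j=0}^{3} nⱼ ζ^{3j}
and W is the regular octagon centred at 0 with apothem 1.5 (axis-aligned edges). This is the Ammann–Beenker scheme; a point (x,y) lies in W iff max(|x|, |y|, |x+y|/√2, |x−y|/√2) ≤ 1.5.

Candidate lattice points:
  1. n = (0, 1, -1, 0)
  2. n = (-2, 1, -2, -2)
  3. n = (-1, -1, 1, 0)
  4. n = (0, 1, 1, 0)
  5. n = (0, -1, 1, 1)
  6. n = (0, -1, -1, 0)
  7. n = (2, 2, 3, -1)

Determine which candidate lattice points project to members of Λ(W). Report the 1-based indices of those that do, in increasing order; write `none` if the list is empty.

With ζ = e^{iπ/4} the internal vectors are ζ^0,ζ^3,ζ^6,ζ^9.
#1 (0, 1, -1, 0): internal (-0.707107, 1.707107); octagon support 1.707107 vs apothem 1.5 → ∉ W
#2 (-2, 1, -2, -2): internal (-4.121320, 1.292893); octagon support 4.121320 vs apothem 1.5 → ∉ W
#3 (-1, -1, 1, 0): internal (-0.292893, -1.707107); octagon support 1.707107 vs apothem 1.5 → ∉ W
#4 (0, 1, 1, 0): internal (-0.707107, -0.292893); octagon support 0.707107 vs apothem 1.5 → ∈ W
#5 (0, -1, 1, 1): internal (1.414214, -1.000000); octagon support 1.707107 vs apothem 1.5 → ∉ W
#6 (0, -1, -1, 0): internal (0.707107, 0.292893); octagon support 0.707107 vs apothem 1.5 → ∈ W
#7 (2, 2, 3, -1): internal (-0.121320, -2.292893); octagon support 2.292893 vs apothem 1.5 → ∉ W

4, 6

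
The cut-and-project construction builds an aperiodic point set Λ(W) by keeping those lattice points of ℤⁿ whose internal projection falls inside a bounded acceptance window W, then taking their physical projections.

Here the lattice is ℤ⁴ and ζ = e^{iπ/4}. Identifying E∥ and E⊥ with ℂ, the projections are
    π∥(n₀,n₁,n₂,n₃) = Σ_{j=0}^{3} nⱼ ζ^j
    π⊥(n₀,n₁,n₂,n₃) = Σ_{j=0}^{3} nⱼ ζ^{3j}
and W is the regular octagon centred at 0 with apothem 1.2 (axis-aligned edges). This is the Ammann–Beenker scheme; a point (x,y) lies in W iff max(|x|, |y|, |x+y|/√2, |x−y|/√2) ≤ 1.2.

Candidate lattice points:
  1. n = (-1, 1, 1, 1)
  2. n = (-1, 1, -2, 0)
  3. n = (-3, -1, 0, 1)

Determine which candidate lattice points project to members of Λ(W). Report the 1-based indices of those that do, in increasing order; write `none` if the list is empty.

With ζ = e^{iπ/4} the internal vectors are ζ^0,ζ^3,ζ^6,ζ^9.
candidate 1: n = (-1, 1, 1, 1) → π⊥ ≈ (-1.00000, +0.41421); max(|x|,|y|,|x±y|/√2) = 1.00000 ≤ 1.2 ⇒ ∈ W
candidate 2: n = (-1, 1, -2, 0) → π⊥ ≈ (-1.70711, +2.70711); max(|x|,|y|,|x±y|/√2) = 3.12132 > 1.2 ⇒ ∉ W
candidate 3: n = (-3, -1, 0, 1) → π⊥ ≈ (-1.58579, +0.00000); max(|x|,|y|,|x±y|/√2) = 1.58579 > 1.2 ⇒ ∉ W

1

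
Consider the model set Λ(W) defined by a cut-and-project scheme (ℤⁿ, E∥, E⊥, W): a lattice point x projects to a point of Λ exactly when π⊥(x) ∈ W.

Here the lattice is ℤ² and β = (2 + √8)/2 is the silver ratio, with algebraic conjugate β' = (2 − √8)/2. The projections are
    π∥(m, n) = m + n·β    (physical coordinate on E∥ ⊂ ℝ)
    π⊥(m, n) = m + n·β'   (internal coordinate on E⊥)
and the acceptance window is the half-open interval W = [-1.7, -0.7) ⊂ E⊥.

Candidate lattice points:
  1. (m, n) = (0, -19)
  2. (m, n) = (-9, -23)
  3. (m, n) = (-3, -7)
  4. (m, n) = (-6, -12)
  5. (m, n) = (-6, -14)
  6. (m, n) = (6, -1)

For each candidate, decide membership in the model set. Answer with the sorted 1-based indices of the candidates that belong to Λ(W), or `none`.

Compute β' = (2−√8)/2 = -0.4142, so π⊥(m,n) = m -0.4142·n.
#1 (0,-19): internal coord 0 + (-19)·β' = +7.8701; +7.8701 ∉ [-1.7, -0.7) → out
#2 (-9,-23): internal coord -9 + (-23)·β' = +0.5269; +0.5269 ∉ [-1.7, -0.7) → out
#3 (-3,-7): internal coord -3 + (-7)·β' = -0.1005; -0.1005 ∉ [-1.7, -0.7) → out
#4 (-6,-12): internal coord -6 + (-12)·β' = -1.0294; -1.0294 ∈ [-1.7, -0.7) → IN Λ
#5 (-6,-14): internal coord -6 + (-14)·β' = -0.2010; -0.2010 ∉ [-1.7, -0.7) → out
#6 (6,-1): internal coord 6 + (-1)·β' = +6.4142; +6.4142 ∉ [-1.7, -0.7) → out

4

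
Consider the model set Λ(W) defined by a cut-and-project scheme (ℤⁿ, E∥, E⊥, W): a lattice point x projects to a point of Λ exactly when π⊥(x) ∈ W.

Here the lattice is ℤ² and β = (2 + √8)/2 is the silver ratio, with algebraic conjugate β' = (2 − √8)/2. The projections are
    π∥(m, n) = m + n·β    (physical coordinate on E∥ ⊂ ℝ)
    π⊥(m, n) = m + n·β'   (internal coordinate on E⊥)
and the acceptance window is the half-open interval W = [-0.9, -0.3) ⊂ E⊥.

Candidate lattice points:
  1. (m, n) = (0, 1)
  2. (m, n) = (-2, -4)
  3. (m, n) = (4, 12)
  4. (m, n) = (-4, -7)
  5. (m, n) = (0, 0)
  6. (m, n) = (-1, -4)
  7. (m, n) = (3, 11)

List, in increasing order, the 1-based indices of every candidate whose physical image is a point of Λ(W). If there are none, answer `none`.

1, 2

Compute β' = (2−√8)/2 = -0.41421, so π⊥(m,n) = m -0.41421·n.
candidate 1: (m,n)=(0,1) → π∥ = 0+1·β ≈ 2.41421, π⊥ = 0+1·β' ≈ -0.41421 ∈ [-0.9, -0.3) ⇒ IN Λ
candidate 2: (m,n)=(-2,-4) → π∥ = -2-4·β ≈ -11.65685, π⊥ = -2-4·β' ≈ -0.34315 ∈ [-0.9, -0.3) ⇒ IN Λ
candidate 3: (m,n)=(4,12) → π∥ = 4+12·β ≈ 32.97056, π⊥ = 4+12·β' ≈ -0.97056 ∉ [-0.9, -0.3) ⇒ out
candidate 4: (m,n)=(-4,-7) → π∥ = -4-7·β ≈ -20.89949, π⊥ = -4-7·β' ≈ -1.10051 ∉ [-0.9, -0.3) ⇒ out
candidate 5: (m,n)=(0,0) → π∥ = 0+0·β ≈ 0.00000, π⊥ = 0+0·β' ≈ 0.00000 ∉ [-0.9, -0.3) ⇒ out
candidate 6: (m,n)=(-1,-4) → π∥ = -1-4·β ≈ -10.65685, π⊥ = -1-4·β' ≈ 0.65685 ∉ [-0.9, -0.3) ⇒ out
candidate 7: (m,n)=(3,11) → π∥ = 3+11·β ≈ 29.55635, π⊥ = 3+11·β' ≈ -1.55635 ∉ [-0.9, -0.3) ⇒ out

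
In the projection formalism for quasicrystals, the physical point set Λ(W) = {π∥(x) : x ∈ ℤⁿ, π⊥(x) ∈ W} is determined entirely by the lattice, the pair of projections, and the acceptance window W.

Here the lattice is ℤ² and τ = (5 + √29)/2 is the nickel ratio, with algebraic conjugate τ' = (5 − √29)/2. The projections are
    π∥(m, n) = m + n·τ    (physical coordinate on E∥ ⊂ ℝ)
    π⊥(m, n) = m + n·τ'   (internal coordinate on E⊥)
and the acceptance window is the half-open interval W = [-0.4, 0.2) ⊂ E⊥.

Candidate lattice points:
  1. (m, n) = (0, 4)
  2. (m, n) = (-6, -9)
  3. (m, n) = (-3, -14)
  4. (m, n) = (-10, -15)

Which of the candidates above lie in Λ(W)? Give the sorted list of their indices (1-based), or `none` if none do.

Compute τ' = (5−√29)/2 = -0.192582, so π⊥(m,n) = m -0.192582·n.
[1] lift (0,4): star map gives -0.770330; window check -0.4 ≤ -0.770330 < 0.2 is false → out
[2] lift (-6,-9): star map gives -4.266758; window check -0.4 ≤ -4.266758 < 0.2 is false → out
[3] lift (-3,-14): star map gives -0.303846; window check -0.4 ≤ -0.303846 < 0.2 is true → IN Λ
[4] lift (-10,-15): star map gives -7.111264; window check -0.4 ≤ -7.111264 < 0.2 is false → out

3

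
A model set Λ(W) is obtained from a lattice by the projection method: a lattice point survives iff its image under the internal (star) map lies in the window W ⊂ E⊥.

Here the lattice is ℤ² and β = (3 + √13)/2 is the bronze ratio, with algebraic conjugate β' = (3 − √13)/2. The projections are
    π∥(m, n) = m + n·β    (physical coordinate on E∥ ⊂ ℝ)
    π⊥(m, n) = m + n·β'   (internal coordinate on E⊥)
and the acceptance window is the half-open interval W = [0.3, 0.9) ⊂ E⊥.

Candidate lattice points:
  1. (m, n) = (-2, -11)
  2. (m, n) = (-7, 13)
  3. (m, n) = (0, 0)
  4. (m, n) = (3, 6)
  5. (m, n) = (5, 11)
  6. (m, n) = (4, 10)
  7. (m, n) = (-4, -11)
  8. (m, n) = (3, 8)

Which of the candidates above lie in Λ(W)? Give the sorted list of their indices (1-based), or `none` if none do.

Numerically β ≈ 3.30278 and β' = −1/β ≈ -0.30278.
candidate 1: (m,n)=(-2,-11) → π∥ = -2-11·β ≈ -38.33053, π⊥ = -2-11·β' ≈ 1.33053 ∉ [0.3, 0.9) ⇒ out
candidate 2: (m,n)=(-7,13) → π∥ = -7+13·β ≈ 35.93608, π⊥ = -7+13·β' ≈ -10.93608 ∉ [0.3, 0.9) ⇒ out
candidate 3: (m,n)=(0,0) → π∥ = 0+0·β ≈ 0.00000, π⊥ = 0+0·β' ≈ 0.00000 ∉ [0.3, 0.9) ⇒ out
candidate 4: (m,n)=(3,6) → π∥ = 3+6·β ≈ 22.81665, π⊥ = 3+6·β' ≈ 1.18335 ∉ [0.3, 0.9) ⇒ out
candidate 5: (m,n)=(5,11) → π∥ = 5+11·β ≈ 41.33053, π⊥ = 5+11·β' ≈ 1.66947 ∉ [0.3, 0.9) ⇒ out
candidate 6: (m,n)=(4,10) → π∥ = 4+10·β ≈ 37.02776, π⊥ = 4+10·β' ≈ 0.97224 ∉ [0.3, 0.9) ⇒ out
candidate 7: (m,n)=(-4,-11) → π∥ = -4-11·β ≈ -40.33053, π⊥ = -4-11·β' ≈ -0.66947 ∉ [0.3, 0.9) ⇒ out
candidate 8: (m,n)=(3,8) → π∥ = 3+8·β ≈ 29.42221, π⊥ = 3+8·β' ≈ 0.57779 ∈ [0.3, 0.9) ⇒ IN Λ

8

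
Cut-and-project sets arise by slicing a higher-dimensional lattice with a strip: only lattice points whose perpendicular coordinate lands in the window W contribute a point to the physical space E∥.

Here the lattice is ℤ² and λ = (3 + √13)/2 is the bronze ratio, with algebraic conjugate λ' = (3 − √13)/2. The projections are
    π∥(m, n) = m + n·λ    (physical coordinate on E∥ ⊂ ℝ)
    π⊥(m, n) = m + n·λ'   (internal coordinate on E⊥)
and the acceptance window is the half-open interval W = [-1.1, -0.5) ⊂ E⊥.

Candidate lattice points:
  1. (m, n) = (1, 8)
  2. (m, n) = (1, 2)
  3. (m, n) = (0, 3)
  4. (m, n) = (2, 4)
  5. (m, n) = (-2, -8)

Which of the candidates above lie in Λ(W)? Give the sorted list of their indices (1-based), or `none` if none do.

3

Compute λ' = (3−√13)/2 = -0.30278, so π⊥(m,n) = m -0.30278·n.
[1] lift (1,8): star map gives -1.42221; window check -1.1 ≤ -1.42221 < -0.5 is false → out
[2] lift (1,2): star map gives 0.39445; window check -1.1 ≤ 0.39445 < -0.5 is false → out
[3] lift (0,3): star map gives -0.90833; window check -1.1 ≤ -0.90833 < -0.5 is true → IN Λ
[4] lift (2,4): star map gives 0.78890; window check -1.1 ≤ 0.78890 < -0.5 is false → out
[5] lift (-2,-8): star map gives 0.42221; window check -1.1 ≤ 0.42221 < -0.5 is false → out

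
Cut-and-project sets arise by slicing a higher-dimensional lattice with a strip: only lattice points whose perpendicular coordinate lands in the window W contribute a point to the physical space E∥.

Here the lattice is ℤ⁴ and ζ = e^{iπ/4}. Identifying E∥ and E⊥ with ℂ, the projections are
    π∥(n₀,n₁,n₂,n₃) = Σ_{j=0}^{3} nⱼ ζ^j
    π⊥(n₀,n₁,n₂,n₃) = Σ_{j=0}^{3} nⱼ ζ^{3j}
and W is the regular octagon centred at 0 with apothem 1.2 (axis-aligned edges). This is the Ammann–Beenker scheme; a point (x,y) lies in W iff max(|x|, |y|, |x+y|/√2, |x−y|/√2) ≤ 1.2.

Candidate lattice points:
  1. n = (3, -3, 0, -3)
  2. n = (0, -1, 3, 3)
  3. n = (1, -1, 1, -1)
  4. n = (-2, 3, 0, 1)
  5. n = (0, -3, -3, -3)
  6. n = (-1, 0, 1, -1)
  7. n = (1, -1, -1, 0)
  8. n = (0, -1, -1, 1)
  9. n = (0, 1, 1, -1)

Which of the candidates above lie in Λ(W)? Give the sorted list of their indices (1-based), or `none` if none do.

Internal map: ζ^{3j} for j=0..3 gives (1,0), (−√2/2,√2/2), (0,−1), (√2/2,√2/2).
candidate 1: n = (3, -3, 0, -3) → π⊥ ≈ (+3.00000, -4.24264); max(|x|,|y|,|x±y|/√2) = 5.12132 > 1.2 ⇒ ∉ W
candidate 2: n = (0, -1, 3, 3) → π⊥ ≈ (+2.82843, -1.58579); max(|x|,|y|,|x±y|/√2) = 3.12132 > 1.2 ⇒ ∉ W
candidate 3: n = (1, -1, 1, -1) → π⊥ ≈ (+1.00000, -2.41421); max(|x|,|y|,|x±y|/√2) = 2.41421 > 1.2 ⇒ ∉ W
candidate 4: n = (-2, 3, 0, 1) → π⊥ ≈ (-3.41421, +2.82843); max(|x|,|y|,|x±y|/√2) = 4.41421 > 1.2 ⇒ ∉ W
candidate 5: n = (0, -3, -3, -3) → π⊥ ≈ (+0.00000, -1.24264); max(|x|,|y|,|x±y|/√2) = 1.24264 > 1.2 ⇒ ∉ W
candidate 6: n = (-1, 0, 1, -1) → π⊥ ≈ (-1.70711, -1.70711); max(|x|,|y|,|x±y|/√2) = 2.41421 > 1.2 ⇒ ∉ W
candidate 7: n = (1, -1, -1, 0) → π⊥ ≈ (+1.70711, +0.29289); max(|x|,|y|,|x±y|/√2) = 1.70711 > 1.2 ⇒ ∉ W
candidate 8: n = (0, -1, -1, 1) → π⊥ ≈ (+1.41421, +1.00000); max(|x|,|y|,|x±y|/√2) = 1.70711 > 1.2 ⇒ ∉ W
candidate 9: n = (0, 1, 1, -1) → π⊥ ≈ (-1.41421, -1.00000); max(|x|,|y|,|x±y|/√2) = 1.70711 > 1.2 ⇒ ∉ W

none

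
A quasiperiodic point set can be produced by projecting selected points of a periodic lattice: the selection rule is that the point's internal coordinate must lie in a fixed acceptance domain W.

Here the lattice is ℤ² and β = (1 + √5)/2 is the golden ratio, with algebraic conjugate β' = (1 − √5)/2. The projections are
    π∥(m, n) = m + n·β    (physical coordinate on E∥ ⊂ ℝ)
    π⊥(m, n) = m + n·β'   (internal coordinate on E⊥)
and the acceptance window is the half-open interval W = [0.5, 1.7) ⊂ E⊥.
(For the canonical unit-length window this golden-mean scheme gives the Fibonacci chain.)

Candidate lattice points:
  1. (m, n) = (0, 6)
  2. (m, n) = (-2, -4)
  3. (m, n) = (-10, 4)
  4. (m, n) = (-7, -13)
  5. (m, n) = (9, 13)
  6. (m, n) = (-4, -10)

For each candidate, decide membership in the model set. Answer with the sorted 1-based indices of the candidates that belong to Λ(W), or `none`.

4, 5

Compute β' = (1−√5)/2 = -0.618034, so π⊥(m,n) = m -0.618034·n.
[1] lift (0,6): star map gives -3.708204; window check 0.5 ≤ -3.708204 < 1.7 is false → out
[2] lift (-2,-4): star map gives 0.472136; window check 0.5 ≤ 0.472136 < 1.7 is false → out
[3] lift (-10,4): star map gives -12.472136; window check 0.5 ≤ -12.472136 < 1.7 is false → out
[4] lift (-7,-13): star map gives 1.034442; window check 0.5 ≤ 1.034442 < 1.7 is true → IN Λ
[5] lift (9,13): star map gives 0.965558; window check 0.5 ≤ 0.965558 < 1.7 is true → IN Λ
[6] lift (-4,-10): star map gives 2.180340; window check 0.5 ≤ 2.180340 < 1.7 is false → out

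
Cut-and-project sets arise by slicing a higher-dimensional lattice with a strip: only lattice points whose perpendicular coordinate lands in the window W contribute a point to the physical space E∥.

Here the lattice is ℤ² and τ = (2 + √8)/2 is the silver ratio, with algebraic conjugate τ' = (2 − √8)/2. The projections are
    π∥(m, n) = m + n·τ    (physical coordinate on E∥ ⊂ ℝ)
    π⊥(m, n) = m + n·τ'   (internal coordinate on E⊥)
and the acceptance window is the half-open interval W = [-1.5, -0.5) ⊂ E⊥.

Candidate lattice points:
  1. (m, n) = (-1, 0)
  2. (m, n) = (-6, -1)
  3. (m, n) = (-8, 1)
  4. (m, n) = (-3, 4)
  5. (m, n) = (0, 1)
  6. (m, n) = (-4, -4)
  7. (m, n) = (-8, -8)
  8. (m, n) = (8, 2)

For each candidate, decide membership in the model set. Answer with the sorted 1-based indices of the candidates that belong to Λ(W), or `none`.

τ' = (2−√8)/2 ≈ -0.414214.
candidate 1: (m,n)=(-1,0) → π∥ = -1+0·τ ≈ -1.000000, π⊥ = -1+0·τ' ≈ -1.000000 ∈ [-1.5, -0.5) ⇒ IN Λ
candidate 2: (m,n)=(-6,-1) → π∥ = -6-1·τ ≈ -8.414214, π⊥ = -6-1·τ' ≈ -5.585786 ∉ [-1.5, -0.5) ⇒ out
candidate 3: (m,n)=(-8,1) → π∥ = -8+1·τ ≈ -5.585786, π⊥ = -8+1·τ' ≈ -8.414214 ∉ [-1.5, -0.5) ⇒ out
candidate 4: (m,n)=(-3,4) → π∥ = -3+4·τ ≈ 6.656854, π⊥ = -3+4·τ' ≈ -4.656854 ∉ [-1.5, -0.5) ⇒ out
candidate 5: (m,n)=(0,1) → π∥ = 0+1·τ ≈ 2.414214, π⊥ = 0+1·τ' ≈ -0.414214 ∉ [-1.5, -0.5) ⇒ out
candidate 6: (m,n)=(-4,-4) → π∥ = -4-4·τ ≈ -13.656854, π⊥ = -4-4·τ' ≈ -2.343146 ∉ [-1.5, -0.5) ⇒ out
candidate 7: (m,n)=(-8,-8) → π∥ = -8-8·τ ≈ -27.313708, π⊥ = -8-8·τ' ≈ -4.686292 ∉ [-1.5, -0.5) ⇒ out
candidate 8: (m,n)=(8,2) → π∥ = 8+2·τ ≈ 12.828427, π⊥ = 8+2·τ' ≈ 7.171573 ∉ [-1.5, -0.5) ⇒ out

1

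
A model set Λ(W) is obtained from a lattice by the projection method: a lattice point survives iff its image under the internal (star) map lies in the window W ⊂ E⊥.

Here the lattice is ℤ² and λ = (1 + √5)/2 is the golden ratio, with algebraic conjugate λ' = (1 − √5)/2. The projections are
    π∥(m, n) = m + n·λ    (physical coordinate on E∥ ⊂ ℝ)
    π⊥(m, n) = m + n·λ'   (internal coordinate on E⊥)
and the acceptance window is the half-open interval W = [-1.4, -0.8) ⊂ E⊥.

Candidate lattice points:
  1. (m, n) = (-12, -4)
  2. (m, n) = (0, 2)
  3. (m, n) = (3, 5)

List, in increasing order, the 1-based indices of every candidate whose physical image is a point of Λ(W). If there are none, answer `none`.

2

λ' = (1−√5)/2 ≈ -0.61803.
candidate 1: (m,n)=(-12,-4) → π∥ = -12-4·λ ≈ -18.47214, π⊥ = -12-4·λ' ≈ -9.52786 ∉ [-1.4, -0.8) ⇒ out
candidate 2: (m,n)=(0,2) → π∥ = 0+2·λ ≈ 3.23607, π⊥ = 0+2·λ' ≈ -1.23607 ∈ [-1.4, -0.8) ⇒ IN Λ
candidate 3: (m,n)=(3,5) → π∥ = 3+5·λ ≈ 11.09017, π⊥ = 3+5·λ' ≈ -0.09017 ∉ [-1.4, -0.8) ⇒ out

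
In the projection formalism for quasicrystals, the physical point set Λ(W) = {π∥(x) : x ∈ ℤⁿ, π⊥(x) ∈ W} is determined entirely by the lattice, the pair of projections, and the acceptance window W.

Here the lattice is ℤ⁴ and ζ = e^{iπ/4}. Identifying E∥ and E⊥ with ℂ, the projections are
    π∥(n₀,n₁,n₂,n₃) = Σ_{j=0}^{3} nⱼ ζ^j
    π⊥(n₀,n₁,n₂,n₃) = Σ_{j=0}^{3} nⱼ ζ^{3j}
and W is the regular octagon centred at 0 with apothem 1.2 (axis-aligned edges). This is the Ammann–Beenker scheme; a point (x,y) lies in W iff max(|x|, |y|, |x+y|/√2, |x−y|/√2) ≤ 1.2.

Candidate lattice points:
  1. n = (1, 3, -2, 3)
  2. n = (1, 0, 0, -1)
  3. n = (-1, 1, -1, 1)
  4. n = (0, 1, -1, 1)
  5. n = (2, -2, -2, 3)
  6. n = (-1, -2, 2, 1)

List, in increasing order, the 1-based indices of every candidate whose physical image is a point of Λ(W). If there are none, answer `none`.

2

With ζ = e^{iπ/4} the internal vectors are ζ^0,ζ^3,ζ^6,ζ^9.
#1 (1, 3, -2, 3): internal (1.000000, 6.242641); octagon support 6.242641 vs apothem 1.2 → ∉ W
#2 (1, 0, 0, -1): internal (0.292893, -0.707107); octagon support 0.707107 vs apothem 1.2 → ∈ W
#3 (-1, 1, -1, 1): internal (-1.000000, 2.414214); octagon support 2.414214 vs apothem 1.2 → ∉ W
#4 (0, 1, -1, 1): internal (0.000000, 2.414214); octagon support 2.414214 vs apothem 1.2 → ∉ W
#5 (2, -2, -2, 3): internal (5.535534, 2.707107); octagon support 5.828427 vs apothem 1.2 → ∉ W
#6 (-1, -2, 2, 1): internal (1.121320, -2.707107); octagon support 2.707107 vs apothem 1.2 → ∉ W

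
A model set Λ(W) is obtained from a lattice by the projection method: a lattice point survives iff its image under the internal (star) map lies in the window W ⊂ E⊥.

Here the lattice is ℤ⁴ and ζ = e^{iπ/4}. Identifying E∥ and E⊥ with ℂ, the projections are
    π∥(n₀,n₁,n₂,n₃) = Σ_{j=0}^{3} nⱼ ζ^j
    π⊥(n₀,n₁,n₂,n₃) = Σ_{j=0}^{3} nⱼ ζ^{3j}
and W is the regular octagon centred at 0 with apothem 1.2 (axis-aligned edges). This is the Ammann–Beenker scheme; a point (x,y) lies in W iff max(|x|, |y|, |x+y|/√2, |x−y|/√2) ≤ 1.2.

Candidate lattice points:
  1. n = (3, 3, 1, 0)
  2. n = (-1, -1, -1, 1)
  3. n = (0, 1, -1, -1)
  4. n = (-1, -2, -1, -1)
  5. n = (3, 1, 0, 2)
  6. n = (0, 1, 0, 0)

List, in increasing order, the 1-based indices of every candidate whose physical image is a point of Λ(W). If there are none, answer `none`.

2, 4, 6

π⊥(n) = n₀ + n₁ζ³ + n₂ζ⁶ + n₃ζ⁹ where ζ = e^{iπ/4}.
#1 (3, 3, 1, 0): internal (0.8787, 1.1213); octagon support 1.4142 vs apothem 1.2 → ∉ W
#2 (-1, -1, -1, 1): internal (0.4142, 1.0000); octagon support 1.0000 vs apothem 1.2 → ∈ W
#3 (0, 1, -1, -1): internal (-1.4142, 1.0000); octagon support 1.7071 vs apothem 1.2 → ∉ W
#4 (-1, -2, -1, -1): internal (-0.2929, -1.1213); octagon support 1.1213 vs apothem 1.2 → ∈ W
#5 (3, 1, 0, 2): internal (3.7071, 2.1213); octagon support 4.1213 vs apothem 1.2 → ∉ W
#6 (0, 1, 0, 0): internal (-0.7071, 0.7071); octagon support 1.0000 vs apothem 1.2 → ∈ W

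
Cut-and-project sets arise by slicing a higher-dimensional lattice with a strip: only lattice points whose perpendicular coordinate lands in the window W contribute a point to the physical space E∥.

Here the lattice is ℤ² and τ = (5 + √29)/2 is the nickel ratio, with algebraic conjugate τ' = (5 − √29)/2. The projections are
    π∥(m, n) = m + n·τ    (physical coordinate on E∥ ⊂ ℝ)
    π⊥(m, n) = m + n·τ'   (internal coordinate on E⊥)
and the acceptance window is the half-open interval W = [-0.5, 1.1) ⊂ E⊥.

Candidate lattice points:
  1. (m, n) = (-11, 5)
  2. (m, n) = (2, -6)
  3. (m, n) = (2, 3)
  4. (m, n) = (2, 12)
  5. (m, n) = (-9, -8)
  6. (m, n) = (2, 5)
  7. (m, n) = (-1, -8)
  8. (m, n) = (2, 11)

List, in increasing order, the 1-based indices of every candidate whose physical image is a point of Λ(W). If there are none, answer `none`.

4, 6, 7, 8

Numerically τ ≈ 5.192582 and τ' = −1/τ ≈ -0.192582.
candidate 1: (m,n)=(-11,5) → π∥ = -11+5·τ ≈ 14.962912, π⊥ = -11+5·τ' ≈ -11.962912 ∉ [-0.5, 1.1) ⇒ out
candidate 2: (m,n)=(2,-6) → π∥ = 2-6·τ ≈ -29.155494, π⊥ = 2-6·τ' ≈ 3.155494 ∉ [-0.5, 1.1) ⇒ out
candidate 3: (m,n)=(2,3) → π∥ = 2+3·τ ≈ 17.577747, π⊥ = 2+3·τ' ≈ 1.422253 ∉ [-0.5, 1.1) ⇒ out
candidate 4: (m,n)=(2,12) → π∥ = 2+12·τ ≈ 64.310989, π⊥ = 2+12·τ' ≈ -0.310989 ∈ [-0.5, 1.1) ⇒ IN Λ
candidate 5: (m,n)=(-9,-8) → π∥ = -9-8·τ ≈ -50.540659, π⊥ = -9-8·τ' ≈ -7.459341 ∉ [-0.5, 1.1) ⇒ out
candidate 6: (m,n)=(2,5) → π∥ = 2+5·τ ≈ 27.962912, π⊥ = 2+5·τ' ≈ 1.037088 ∈ [-0.5, 1.1) ⇒ IN Λ
candidate 7: (m,n)=(-1,-8) → π∥ = -1-8·τ ≈ -42.540659, π⊥ = -1-8·τ' ≈ 0.540659 ∈ [-0.5, 1.1) ⇒ IN Λ
candidate 8: (m,n)=(2,11) → π∥ = 2+11·τ ≈ 59.118406, π⊥ = 2+11·τ' ≈ -0.118406 ∈ [-0.5, 1.1) ⇒ IN Λ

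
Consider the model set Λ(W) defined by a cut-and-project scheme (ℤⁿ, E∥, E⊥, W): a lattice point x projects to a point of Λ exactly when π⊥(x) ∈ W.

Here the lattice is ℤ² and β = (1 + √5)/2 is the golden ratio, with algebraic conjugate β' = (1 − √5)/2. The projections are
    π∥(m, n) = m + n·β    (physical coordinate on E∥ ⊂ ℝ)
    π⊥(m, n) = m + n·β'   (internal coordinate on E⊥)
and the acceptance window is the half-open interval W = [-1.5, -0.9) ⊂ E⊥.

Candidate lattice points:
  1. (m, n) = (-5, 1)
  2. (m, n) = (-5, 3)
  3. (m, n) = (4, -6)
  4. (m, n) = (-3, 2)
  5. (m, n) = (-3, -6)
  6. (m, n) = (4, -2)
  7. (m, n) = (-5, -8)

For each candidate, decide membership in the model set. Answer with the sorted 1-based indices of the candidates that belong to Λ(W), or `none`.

β' = (1−√5)/2 ≈ -0.61803.
[1] lift (-5,1): star map gives -5.61803; window check -1.5 ≤ -5.61803 < -0.9 is false → out
[2] lift (-5,3): star map gives -6.85410; window check -1.5 ≤ -6.85410 < -0.9 is false → out
[3] lift (4,-6): star map gives 7.70820; window check -1.5 ≤ 7.70820 < -0.9 is false → out
[4] lift (-3,2): star map gives -4.23607; window check -1.5 ≤ -4.23607 < -0.9 is false → out
[5] lift (-3,-6): star map gives 0.70820; window check -1.5 ≤ 0.70820 < -0.9 is false → out
[6] lift (4,-2): star map gives 5.23607; window check -1.5 ≤ 5.23607 < -0.9 is false → out
[7] lift (-5,-8): star map gives -0.05573; window check -1.5 ≤ -0.05573 < -0.9 is false → out

none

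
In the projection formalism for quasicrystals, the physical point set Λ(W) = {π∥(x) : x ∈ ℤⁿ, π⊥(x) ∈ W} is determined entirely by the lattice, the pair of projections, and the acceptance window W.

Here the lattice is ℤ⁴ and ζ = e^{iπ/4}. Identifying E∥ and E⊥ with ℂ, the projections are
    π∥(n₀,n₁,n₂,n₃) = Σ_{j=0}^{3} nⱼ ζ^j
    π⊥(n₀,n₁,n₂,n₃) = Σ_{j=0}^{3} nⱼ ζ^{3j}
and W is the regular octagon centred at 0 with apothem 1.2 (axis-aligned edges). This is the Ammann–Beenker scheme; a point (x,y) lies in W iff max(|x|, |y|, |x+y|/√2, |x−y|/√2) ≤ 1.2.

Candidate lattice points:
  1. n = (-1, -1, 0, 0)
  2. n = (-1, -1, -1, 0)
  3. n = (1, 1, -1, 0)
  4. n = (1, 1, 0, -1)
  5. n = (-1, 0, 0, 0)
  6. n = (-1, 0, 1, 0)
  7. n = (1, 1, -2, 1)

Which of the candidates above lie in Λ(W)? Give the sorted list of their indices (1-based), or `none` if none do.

With ζ = e^{iπ/4} the internal vectors are ζ^0,ζ^3,ζ^6,ζ^9.
candidate 1: n = (-1, -1, 0, 0) → π⊥ ≈ (-0.2929, -0.7071); max(|x|,|y|,|x±y|/√2) = 0.7071 ≤ 1.2 ⇒ ∈ W
candidate 2: n = (-1, -1, -1, 0) → π⊥ ≈ (-0.2929, +0.2929); max(|x|,|y|,|x±y|/√2) = 0.4142 ≤ 1.2 ⇒ ∈ W
candidate 3: n = (1, 1, -1, 0) → π⊥ ≈ (+0.2929, +1.7071); max(|x|,|y|,|x±y|/√2) = 1.7071 > 1.2 ⇒ ∉ W
candidate 4: n = (1, 1, 0, -1) → π⊥ ≈ (-0.4142, +0.0000); max(|x|,|y|,|x±y|/√2) = 0.4142 ≤ 1.2 ⇒ ∈ W
candidate 5: n = (-1, 0, 0, 0) → π⊥ ≈ (-1.0000, +0.0000); max(|x|,|y|,|x±y|/√2) = 1.0000 ≤ 1.2 ⇒ ∈ W
candidate 6: n = (-1, 0, 1, 0) → π⊥ ≈ (-1.0000, -1.0000); max(|x|,|y|,|x±y|/√2) = 1.4142 > 1.2 ⇒ ∉ W
candidate 7: n = (1, 1, -2, 1) → π⊥ ≈ (+1.0000, +3.4142); max(|x|,|y|,|x±y|/√2) = 3.4142 > 1.2 ⇒ ∉ W

1, 2, 4, 5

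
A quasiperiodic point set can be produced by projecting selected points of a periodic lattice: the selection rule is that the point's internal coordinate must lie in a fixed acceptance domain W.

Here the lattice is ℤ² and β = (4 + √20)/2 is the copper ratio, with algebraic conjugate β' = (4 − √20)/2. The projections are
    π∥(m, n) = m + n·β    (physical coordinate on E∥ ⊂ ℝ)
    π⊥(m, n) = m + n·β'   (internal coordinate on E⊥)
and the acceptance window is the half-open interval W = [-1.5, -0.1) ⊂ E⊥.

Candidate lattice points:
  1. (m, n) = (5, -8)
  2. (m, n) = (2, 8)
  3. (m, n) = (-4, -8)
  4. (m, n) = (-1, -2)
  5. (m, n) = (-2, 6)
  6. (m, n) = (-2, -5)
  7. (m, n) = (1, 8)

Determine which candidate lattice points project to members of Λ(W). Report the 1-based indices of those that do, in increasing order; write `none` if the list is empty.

4, 6, 7

Compute β' = (4−√20)/2 = -0.23607, so π⊥(m,n) = m -0.23607·n.
#1 (5,-8): internal coord 5 + (-8)·β' = +6.88854; +6.88854 ∉ [-1.5, -0.1) → out
#2 (2,8): internal coord 2 + (8)·β' = +0.11146; +0.11146 ∉ [-1.5, -0.1) → out
#3 (-4,-8): internal coord -4 + (-8)·β' = -2.11146; -2.11146 ∉ [-1.5, -0.1) → out
#4 (-1,-2): internal coord -1 + (-2)·β' = -0.52786; -0.52786 ∈ [-1.5, -0.1) → IN Λ
#5 (-2,6): internal coord -2 + (6)·β' = -3.41641; -3.41641 ∉ [-1.5, -0.1) → out
#6 (-2,-5): internal coord -2 + (-5)·β' = -0.81966; -0.81966 ∈ [-1.5, -0.1) → IN Λ
#7 (1,8): internal coord 1 + (8)·β' = -0.88854; -0.88854 ∈ [-1.5, -0.1) → IN Λ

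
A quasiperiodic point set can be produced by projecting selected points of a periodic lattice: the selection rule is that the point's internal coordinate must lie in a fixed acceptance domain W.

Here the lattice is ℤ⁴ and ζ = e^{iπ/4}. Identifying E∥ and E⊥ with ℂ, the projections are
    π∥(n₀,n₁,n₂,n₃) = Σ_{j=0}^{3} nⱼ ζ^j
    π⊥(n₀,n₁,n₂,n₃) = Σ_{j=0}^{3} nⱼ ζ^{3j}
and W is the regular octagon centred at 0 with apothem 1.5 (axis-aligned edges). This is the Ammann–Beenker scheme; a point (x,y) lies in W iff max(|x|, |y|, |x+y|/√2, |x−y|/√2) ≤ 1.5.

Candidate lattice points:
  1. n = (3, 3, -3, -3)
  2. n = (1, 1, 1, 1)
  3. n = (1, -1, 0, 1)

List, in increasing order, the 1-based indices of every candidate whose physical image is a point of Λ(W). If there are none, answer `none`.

2

π⊥(n) = n₀ + n₁ζ³ + n₂ζ⁶ + n₃ζ⁹ where ζ = e^{iπ/4}.
#1 (3, 3, -3, -3): internal (-1.24264, 3.00000); octagon support 3.00000 vs apothem 1.5 → ∉ W
#2 (1, 1, 1, 1): internal (1.00000, 0.41421); octagon support 1.00000 vs apothem 1.5 → ∈ W
#3 (1, -1, 0, 1): internal (2.41421, 0.00000); octagon support 2.41421 vs apothem 1.5 → ∉ W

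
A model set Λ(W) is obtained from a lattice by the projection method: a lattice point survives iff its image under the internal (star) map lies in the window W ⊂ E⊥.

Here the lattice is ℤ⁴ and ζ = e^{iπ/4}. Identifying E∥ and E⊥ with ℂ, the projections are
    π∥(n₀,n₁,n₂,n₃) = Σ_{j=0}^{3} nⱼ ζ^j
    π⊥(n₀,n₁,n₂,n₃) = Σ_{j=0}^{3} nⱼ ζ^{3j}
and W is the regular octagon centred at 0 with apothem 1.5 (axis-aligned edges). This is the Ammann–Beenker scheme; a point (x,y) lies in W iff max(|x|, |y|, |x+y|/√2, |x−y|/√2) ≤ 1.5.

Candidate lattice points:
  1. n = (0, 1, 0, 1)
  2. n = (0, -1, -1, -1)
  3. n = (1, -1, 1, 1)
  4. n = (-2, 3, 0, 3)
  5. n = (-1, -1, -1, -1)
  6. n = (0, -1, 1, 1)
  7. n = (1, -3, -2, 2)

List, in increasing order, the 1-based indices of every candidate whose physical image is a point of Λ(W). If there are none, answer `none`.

π⊥(n) = n₀ + n₁ζ³ + n₂ζ⁶ + n₃ζ⁹ where ζ = e^{iπ/4}.
candidate 1: n = (0, 1, 0, 1) → π⊥ ≈ (+0.0000, +1.4142); max(|x|,|y|,|x±y|/√2) = 1.4142 ≤ 1.5 ⇒ ∈ W
candidate 2: n = (0, -1, -1, -1) → π⊥ ≈ (+0.0000, -0.4142); max(|x|,|y|,|x±y|/√2) = 0.4142 ≤ 1.5 ⇒ ∈ W
candidate 3: n = (1, -1, 1, 1) → π⊥ ≈ (+2.4142, -1.0000); max(|x|,|y|,|x±y|/√2) = 2.4142 > 1.5 ⇒ ∉ W
candidate 4: n = (-2, 3, 0, 3) → π⊥ ≈ (-2.0000, +4.2426); max(|x|,|y|,|x±y|/√2) = 4.4142 > 1.5 ⇒ ∉ W
candidate 5: n = (-1, -1, -1, -1) → π⊥ ≈ (-1.0000, -0.4142); max(|x|,|y|,|x±y|/√2) = 1.0000 ≤ 1.5 ⇒ ∈ W
candidate 6: n = (0, -1, 1, 1) → π⊥ ≈ (+1.4142, -1.0000); max(|x|,|y|,|x±y|/√2) = 1.7071 > 1.5 ⇒ ∉ W
candidate 7: n = (1, -3, -2, 2) → π⊥ ≈ (+4.5355, +1.2929); max(|x|,|y|,|x±y|/√2) = 4.5355 > 1.5 ⇒ ∉ W

1, 2, 5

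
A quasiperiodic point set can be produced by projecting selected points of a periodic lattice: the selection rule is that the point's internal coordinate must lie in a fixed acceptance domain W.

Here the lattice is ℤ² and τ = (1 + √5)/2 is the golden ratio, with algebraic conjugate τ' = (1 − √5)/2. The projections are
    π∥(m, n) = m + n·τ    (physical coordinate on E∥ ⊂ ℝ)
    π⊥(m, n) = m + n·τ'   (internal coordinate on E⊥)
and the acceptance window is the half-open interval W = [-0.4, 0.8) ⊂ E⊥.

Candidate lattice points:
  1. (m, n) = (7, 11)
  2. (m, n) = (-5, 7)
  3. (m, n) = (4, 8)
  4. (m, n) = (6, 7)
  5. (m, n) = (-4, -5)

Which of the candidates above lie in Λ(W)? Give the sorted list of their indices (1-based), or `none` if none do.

1

Numerically τ ≈ 1.618034 and τ' = −1/τ ≈ -0.618034.
candidate 1: (m,n)=(7,11) → π∥ = 7+11·τ ≈ 24.798374, π⊥ = 7+11·τ' ≈ 0.201626 ∈ [-0.4, 0.8) ⇒ IN Λ
candidate 2: (m,n)=(-5,7) → π∥ = -5+7·τ ≈ 6.326238, π⊥ = -5+7·τ' ≈ -9.326238 ∉ [-0.4, 0.8) ⇒ out
candidate 3: (m,n)=(4,8) → π∥ = 4+8·τ ≈ 16.944272, π⊥ = 4+8·τ' ≈ -0.944272 ∉ [-0.4, 0.8) ⇒ out
candidate 4: (m,n)=(6,7) → π∥ = 6+7·τ ≈ 17.326238, π⊥ = 6+7·τ' ≈ 1.673762 ∉ [-0.4, 0.8) ⇒ out
candidate 5: (m,n)=(-4,-5) → π∥ = -4-5·τ ≈ -12.090170, π⊥ = -4-5·τ' ≈ -0.909830 ∉ [-0.4, 0.8) ⇒ out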